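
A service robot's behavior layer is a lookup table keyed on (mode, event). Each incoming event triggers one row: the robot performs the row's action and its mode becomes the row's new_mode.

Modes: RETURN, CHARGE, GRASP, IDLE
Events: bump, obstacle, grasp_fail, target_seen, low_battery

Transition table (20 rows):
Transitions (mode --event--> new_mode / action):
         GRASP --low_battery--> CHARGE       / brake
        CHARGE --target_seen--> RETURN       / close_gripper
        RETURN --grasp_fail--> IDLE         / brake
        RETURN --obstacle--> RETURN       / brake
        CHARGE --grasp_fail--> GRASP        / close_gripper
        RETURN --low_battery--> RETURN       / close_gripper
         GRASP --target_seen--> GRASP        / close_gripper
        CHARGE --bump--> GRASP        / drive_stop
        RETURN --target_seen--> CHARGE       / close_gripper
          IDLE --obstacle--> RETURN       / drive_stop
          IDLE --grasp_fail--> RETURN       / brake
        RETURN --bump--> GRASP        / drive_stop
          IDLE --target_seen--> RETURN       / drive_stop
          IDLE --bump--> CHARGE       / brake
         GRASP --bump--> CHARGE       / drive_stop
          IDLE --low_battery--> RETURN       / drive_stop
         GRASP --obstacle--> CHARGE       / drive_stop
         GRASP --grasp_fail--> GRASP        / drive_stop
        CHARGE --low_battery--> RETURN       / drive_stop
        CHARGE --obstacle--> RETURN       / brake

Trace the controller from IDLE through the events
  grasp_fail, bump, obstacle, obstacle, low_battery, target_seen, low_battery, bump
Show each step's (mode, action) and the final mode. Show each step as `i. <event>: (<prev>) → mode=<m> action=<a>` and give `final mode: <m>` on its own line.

final mode: GRASP

1. grasp_fail: (IDLE) → mode=RETURN action=brake
2. bump: (RETURN) → mode=GRASP action=drive_stop
3. obstacle: (GRASP) → mode=CHARGE action=drive_stop
4. obstacle: (CHARGE) → mode=RETURN action=brake
5. low_battery: (RETURN) → mode=RETURN action=close_gripper
6. target_seen: (RETURN) → mode=CHARGE action=close_gripper
7. low_battery: (CHARGE) → mode=RETURN action=drive_stop
8. bump: (RETURN) → mode=GRASP action=drive_stop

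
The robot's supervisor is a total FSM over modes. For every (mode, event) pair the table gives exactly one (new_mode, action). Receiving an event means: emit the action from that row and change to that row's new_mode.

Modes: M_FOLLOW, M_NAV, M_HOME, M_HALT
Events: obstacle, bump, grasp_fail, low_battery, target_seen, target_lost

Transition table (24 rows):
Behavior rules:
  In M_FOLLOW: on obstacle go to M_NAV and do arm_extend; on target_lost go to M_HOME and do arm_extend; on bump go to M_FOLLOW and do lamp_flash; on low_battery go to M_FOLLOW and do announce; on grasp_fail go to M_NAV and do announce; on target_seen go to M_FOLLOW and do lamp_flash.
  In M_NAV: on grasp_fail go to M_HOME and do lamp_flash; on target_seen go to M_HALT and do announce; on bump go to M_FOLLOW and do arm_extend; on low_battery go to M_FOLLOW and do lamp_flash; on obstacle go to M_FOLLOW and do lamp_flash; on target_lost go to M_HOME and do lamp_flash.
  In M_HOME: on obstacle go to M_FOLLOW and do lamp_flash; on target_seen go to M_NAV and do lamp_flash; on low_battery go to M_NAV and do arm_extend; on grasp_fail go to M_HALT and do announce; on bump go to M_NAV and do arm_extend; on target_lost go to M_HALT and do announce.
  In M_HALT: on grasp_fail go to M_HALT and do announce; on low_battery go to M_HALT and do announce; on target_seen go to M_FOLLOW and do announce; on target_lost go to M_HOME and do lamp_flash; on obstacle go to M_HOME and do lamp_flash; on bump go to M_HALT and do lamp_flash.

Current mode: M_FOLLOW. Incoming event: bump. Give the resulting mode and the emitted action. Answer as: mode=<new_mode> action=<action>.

mode=M_FOLLOW action=lamp_flash

current mode = M_FOLLOW; filter table to that mode:
  (M_FOLLOW, obstacle) → (M_NAV, arm_extend)
  (M_FOLLOW, target_lost) → (M_HOME, arm_extend)
  (M_FOLLOW, bump) → (M_FOLLOW, lamp_flash)  ← event matches
  (M_FOLLOW, low_battery) → (M_FOLLOW, announce)
  (M_FOLLOW, grasp_fail) → (M_NAV, announce)
  (M_FOLLOW, target_seen) → (M_FOLLOW, lamp_flash)
event = bump selects (M_FOLLOW, lamp_flash)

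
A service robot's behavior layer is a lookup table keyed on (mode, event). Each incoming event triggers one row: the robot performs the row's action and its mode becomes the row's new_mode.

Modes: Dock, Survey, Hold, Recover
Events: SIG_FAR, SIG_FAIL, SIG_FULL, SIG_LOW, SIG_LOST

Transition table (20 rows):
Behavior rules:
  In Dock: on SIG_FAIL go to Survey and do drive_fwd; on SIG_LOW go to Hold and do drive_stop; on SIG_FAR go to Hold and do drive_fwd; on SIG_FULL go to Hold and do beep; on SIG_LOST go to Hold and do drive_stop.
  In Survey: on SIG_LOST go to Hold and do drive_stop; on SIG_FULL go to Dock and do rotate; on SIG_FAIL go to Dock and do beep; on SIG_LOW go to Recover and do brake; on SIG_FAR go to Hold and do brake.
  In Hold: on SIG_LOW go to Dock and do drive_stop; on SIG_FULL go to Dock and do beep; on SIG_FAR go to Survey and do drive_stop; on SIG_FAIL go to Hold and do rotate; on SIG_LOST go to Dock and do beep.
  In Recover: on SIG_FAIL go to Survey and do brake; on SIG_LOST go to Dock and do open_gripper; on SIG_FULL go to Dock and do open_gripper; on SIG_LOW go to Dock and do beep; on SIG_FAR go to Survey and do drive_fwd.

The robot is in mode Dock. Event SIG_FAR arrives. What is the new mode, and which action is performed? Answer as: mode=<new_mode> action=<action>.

mode=Hold action=drive_fwd

current mode = Dock; filter table to that mode:
  (Dock, SIG_FAIL) → (Survey, drive_fwd)
  (Dock, SIG_LOW) → (Hold, drive_stop)
  (Dock, SIG_FAR) → (Hold, drive_fwd)  ← event matches
  (Dock, SIG_FULL) → (Hold, beep)
  (Dock, SIG_LOST) → (Hold, drive_stop)
event = SIG_FAR selects (Hold, drive_fwd)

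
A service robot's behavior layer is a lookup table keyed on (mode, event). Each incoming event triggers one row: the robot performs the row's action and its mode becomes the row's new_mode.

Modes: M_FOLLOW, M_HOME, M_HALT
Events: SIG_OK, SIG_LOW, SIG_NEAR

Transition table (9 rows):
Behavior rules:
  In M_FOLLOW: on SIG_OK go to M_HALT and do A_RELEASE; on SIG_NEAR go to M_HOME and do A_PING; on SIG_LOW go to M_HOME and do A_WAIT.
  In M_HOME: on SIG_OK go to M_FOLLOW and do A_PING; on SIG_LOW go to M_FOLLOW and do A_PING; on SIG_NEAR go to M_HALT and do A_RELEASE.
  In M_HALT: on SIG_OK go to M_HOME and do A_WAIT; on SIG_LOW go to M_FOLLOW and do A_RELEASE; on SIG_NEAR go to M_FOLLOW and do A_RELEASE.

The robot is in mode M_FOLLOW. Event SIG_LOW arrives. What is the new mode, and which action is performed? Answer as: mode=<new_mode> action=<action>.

current mode = M_FOLLOW; filter table to that mode:
  (M_FOLLOW, SIG_OK) → (M_HALT, A_RELEASE)
  (M_FOLLOW, SIG_NEAR) → (M_HOME, A_PING)
  (M_FOLLOW, SIG_LOW) → (M_HOME, A_WAIT)  ← event matches
event = SIG_LOW selects (M_HOME, A_WAIT)

mode=M_HOME action=A_WAIT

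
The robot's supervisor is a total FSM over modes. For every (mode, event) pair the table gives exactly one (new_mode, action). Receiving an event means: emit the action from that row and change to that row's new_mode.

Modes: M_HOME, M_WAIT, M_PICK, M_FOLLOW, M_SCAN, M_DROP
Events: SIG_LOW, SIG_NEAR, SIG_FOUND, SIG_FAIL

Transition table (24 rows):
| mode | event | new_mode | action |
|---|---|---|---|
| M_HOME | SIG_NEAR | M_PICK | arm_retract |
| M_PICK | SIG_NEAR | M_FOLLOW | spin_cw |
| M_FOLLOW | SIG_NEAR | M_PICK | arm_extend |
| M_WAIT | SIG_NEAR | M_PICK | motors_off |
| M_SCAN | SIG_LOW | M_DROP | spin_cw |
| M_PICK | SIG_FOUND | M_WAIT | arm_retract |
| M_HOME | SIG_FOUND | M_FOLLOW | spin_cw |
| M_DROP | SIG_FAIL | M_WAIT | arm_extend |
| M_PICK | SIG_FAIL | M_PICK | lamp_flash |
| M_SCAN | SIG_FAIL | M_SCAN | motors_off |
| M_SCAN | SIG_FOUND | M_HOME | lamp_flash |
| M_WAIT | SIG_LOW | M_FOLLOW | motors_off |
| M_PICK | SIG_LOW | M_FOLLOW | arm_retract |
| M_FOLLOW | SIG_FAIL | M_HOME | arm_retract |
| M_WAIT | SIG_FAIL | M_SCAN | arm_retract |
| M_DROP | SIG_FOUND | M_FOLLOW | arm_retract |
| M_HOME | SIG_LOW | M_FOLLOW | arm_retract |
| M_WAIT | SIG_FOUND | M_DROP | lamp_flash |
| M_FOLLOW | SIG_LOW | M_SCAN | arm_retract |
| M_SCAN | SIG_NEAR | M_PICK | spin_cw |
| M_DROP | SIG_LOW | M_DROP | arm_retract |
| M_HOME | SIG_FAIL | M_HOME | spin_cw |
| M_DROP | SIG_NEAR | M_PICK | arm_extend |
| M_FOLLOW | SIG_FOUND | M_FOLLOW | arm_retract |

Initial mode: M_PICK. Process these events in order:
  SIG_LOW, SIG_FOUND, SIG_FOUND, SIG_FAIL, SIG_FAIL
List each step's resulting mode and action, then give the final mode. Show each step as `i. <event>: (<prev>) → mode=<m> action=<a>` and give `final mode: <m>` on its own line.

1. SIG_LOW: (M_PICK) → mode=M_FOLLOW action=arm_retract
2. SIG_FOUND: (M_FOLLOW) → mode=M_FOLLOW action=arm_retract
3. SIG_FOUND: (M_FOLLOW) → mode=M_FOLLOW action=arm_retract
4. SIG_FAIL: (M_FOLLOW) → mode=M_HOME action=arm_retract
5. SIG_FAIL: (M_HOME) → mode=M_HOME action=spin_cw

final mode: M_HOME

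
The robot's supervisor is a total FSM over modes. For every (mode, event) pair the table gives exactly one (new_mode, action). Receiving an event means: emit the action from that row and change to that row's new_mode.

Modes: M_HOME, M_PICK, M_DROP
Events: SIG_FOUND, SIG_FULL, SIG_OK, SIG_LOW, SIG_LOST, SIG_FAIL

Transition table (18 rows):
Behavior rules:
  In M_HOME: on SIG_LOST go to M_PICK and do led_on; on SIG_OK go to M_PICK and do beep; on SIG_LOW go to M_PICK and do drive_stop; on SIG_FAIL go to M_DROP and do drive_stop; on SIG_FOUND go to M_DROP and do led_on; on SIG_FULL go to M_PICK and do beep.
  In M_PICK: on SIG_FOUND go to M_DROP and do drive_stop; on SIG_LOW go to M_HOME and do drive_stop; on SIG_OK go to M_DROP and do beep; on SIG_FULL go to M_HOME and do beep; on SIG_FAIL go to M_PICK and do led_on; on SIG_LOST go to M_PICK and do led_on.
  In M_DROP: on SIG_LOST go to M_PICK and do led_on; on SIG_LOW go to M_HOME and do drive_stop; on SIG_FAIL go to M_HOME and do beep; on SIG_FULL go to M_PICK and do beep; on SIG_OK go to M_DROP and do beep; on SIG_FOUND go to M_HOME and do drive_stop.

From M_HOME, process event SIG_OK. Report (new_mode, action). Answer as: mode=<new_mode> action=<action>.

mode=M_PICK action=beep

current mode = M_HOME; filter table to that mode:
  (M_HOME, SIG_LOST) → (M_PICK, led_on)
  (M_HOME, SIG_OK) → (M_PICK, beep)  ← event matches
  (M_HOME, SIG_LOW) → (M_PICK, drive_stop)
  (M_HOME, SIG_FAIL) → (M_DROP, drive_stop)
  (M_HOME, SIG_FOUND) → (M_DROP, led_on)
  (M_HOME, SIG_FULL) → (M_PICK, beep)
event = SIG_OK selects (M_PICK, beep)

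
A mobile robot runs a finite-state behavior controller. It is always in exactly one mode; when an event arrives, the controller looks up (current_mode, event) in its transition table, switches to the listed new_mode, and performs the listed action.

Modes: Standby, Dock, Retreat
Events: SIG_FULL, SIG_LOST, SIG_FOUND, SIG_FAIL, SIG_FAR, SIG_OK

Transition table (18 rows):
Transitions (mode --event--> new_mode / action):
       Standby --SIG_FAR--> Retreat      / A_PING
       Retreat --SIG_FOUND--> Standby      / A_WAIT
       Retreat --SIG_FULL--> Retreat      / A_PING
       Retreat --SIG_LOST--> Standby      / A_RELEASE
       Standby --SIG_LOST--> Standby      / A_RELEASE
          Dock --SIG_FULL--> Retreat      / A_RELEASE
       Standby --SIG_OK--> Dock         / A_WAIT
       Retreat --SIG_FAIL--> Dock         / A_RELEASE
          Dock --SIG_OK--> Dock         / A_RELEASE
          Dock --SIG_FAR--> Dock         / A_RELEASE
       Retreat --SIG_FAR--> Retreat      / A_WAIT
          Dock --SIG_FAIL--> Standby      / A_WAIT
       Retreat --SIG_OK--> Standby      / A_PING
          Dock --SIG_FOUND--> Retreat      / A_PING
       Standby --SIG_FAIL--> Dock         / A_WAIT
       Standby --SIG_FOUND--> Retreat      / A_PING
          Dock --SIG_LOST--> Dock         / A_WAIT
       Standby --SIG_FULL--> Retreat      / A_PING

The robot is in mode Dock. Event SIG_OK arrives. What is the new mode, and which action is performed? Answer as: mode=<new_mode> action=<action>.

current mode = Dock; filter table to that mode:
  (Dock, SIG_FULL) → (Retreat, A_RELEASE)
  (Dock, SIG_OK) → (Dock, A_RELEASE)  ← event matches
  (Dock, SIG_FAR) → (Dock, A_RELEASE)
  (Dock, SIG_FAIL) → (Standby, A_WAIT)
  (Dock, SIG_FOUND) → (Retreat, A_PING)
  (Dock, SIG_LOST) → (Dock, A_WAIT)
event = SIG_OK selects (Dock, A_RELEASE)

mode=Dock action=A_RELEASE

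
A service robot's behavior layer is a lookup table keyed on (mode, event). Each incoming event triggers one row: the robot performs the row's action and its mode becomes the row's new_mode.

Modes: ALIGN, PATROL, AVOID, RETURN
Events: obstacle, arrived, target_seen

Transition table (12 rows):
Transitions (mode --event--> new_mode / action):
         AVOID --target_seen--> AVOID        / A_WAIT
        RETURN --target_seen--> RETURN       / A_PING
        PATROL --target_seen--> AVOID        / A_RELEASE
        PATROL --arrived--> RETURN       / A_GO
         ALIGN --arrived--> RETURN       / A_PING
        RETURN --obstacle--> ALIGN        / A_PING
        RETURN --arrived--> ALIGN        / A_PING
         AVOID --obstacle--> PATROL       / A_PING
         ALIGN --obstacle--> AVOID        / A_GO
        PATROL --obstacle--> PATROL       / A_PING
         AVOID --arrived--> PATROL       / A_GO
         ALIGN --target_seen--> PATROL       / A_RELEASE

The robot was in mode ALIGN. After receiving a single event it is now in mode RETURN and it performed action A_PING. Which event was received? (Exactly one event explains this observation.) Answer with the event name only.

arrived

try obstacle: (ALIGN, obstacle) → (AVOID, A_GO)
try arrived: (ALIGN, arrived) → (RETURN, A_PING)  ← matches
try target_seen: (ALIGN, target_seen) → (PATROL, A_RELEASE)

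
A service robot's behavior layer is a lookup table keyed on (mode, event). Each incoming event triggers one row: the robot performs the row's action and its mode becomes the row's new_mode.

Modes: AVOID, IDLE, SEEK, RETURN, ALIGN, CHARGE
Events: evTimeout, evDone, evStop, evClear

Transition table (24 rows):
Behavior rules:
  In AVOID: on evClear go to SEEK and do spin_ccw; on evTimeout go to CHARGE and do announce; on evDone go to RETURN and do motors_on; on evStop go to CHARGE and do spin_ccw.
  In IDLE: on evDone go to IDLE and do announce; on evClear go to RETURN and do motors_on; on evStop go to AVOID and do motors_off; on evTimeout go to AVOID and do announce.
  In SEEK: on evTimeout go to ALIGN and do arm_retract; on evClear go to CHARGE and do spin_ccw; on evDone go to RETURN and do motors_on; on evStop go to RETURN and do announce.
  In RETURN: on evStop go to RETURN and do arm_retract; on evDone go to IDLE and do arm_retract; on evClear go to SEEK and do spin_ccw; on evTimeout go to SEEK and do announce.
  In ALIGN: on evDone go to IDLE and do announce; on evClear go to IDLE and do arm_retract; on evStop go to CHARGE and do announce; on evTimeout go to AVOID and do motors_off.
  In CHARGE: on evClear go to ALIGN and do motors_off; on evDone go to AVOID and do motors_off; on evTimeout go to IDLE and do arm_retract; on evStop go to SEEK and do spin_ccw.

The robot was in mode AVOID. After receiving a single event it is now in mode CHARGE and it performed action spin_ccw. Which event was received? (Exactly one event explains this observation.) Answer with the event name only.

try evTimeout: (AVOID, evTimeout) → (CHARGE, announce)
try evDone: (AVOID, evDone) → (RETURN, motors_on)
try evStop: (AVOID, evStop) → (CHARGE, spin_ccw)  ← matches
try evClear: (AVOID, evClear) → (SEEK, spin_ccw)

evStop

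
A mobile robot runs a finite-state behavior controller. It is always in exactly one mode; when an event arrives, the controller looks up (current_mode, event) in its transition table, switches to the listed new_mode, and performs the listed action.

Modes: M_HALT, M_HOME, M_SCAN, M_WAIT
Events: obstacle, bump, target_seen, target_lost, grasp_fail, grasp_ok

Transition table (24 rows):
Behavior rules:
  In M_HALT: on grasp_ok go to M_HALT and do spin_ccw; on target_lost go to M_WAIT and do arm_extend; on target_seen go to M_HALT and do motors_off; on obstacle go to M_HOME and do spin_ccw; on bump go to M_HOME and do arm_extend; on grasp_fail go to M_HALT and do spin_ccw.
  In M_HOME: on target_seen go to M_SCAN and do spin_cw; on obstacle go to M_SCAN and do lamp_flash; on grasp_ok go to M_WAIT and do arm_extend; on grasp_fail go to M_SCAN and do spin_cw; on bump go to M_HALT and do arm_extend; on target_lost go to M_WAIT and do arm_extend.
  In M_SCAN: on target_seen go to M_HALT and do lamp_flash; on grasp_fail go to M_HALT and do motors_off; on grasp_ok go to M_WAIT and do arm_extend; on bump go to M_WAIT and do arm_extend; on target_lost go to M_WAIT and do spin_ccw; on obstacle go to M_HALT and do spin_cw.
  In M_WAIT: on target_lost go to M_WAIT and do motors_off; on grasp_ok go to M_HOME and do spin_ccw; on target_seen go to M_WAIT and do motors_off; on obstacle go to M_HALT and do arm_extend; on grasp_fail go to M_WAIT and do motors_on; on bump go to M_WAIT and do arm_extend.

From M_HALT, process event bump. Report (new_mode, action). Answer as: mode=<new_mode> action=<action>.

current mode = M_HALT; filter table to that mode:
  (M_HALT, grasp_ok) → (M_HALT, spin_ccw)
  (M_HALT, target_lost) → (M_WAIT, arm_extend)
  (M_HALT, target_seen) → (M_HALT, motors_off)
  (M_HALT, obstacle) → (M_HOME, spin_ccw)
  (M_HALT, bump) → (M_HOME, arm_extend)  ← event matches
  (M_HALT, grasp_fail) → (M_HALT, spin_ccw)
event = bump selects (M_HOME, arm_extend)

mode=M_HOME action=arm_extend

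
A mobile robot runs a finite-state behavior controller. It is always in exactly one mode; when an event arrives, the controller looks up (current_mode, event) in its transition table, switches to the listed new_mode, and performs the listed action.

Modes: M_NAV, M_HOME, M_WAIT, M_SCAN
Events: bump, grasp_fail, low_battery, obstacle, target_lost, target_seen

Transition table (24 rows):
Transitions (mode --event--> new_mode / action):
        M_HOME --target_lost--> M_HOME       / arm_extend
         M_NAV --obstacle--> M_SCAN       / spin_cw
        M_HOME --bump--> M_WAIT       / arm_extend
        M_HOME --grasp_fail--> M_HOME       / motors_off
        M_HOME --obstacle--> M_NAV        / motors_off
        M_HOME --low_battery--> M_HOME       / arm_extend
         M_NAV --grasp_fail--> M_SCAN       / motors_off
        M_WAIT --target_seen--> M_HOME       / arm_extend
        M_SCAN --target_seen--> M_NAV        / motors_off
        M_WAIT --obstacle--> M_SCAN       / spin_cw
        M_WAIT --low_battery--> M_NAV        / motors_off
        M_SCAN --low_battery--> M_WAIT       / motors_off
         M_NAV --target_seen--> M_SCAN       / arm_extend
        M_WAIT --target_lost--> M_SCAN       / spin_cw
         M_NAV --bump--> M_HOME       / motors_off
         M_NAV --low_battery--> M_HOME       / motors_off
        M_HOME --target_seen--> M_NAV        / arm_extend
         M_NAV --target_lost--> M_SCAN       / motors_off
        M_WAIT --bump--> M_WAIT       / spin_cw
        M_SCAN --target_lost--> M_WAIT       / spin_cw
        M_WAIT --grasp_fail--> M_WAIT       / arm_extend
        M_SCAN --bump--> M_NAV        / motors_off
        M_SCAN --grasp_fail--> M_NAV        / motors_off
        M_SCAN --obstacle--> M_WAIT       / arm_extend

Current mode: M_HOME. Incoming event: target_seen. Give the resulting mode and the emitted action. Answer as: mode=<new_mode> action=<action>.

mode=M_NAV action=arm_extend

current mode = M_HOME; filter table to that mode:
  (M_HOME, target_lost) → (M_HOME, arm_extend)
  (M_HOME, bump) → (M_WAIT, arm_extend)
  (M_HOME, grasp_fail) → (M_HOME, motors_off)
  (M_HOME, obstacle) → (M_NAV, motors_off)
  (M_HOME, low_battery) → (M_HOME, arm_extend)
  (M_HOME, target_seen) → (M_NAV, arm_extend)  ← event matches
event = target_seen selects (M_NAV, arm_extend)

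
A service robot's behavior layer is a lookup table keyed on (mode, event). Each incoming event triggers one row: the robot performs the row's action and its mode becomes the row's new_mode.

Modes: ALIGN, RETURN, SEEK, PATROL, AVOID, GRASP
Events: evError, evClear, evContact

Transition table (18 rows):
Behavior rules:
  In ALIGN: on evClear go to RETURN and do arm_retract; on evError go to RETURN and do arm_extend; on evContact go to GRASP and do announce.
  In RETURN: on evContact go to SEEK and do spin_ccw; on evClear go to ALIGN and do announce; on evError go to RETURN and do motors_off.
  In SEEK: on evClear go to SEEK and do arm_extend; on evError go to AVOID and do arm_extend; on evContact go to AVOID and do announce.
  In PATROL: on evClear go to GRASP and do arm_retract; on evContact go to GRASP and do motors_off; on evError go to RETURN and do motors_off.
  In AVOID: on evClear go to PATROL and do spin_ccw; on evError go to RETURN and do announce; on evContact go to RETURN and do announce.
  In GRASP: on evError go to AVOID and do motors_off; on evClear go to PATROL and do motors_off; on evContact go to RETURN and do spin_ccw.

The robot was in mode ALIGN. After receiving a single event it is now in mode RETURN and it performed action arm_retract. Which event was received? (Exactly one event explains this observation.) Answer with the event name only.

try evError: (ALIGN, evError) → (RETURN, arm_extend)
try evClear: (ALIGN, evClear) → (RETURN, arm_retract)  ← matches
try evContact: (ALIGN, evContact) → (GRASP, announce)

evClear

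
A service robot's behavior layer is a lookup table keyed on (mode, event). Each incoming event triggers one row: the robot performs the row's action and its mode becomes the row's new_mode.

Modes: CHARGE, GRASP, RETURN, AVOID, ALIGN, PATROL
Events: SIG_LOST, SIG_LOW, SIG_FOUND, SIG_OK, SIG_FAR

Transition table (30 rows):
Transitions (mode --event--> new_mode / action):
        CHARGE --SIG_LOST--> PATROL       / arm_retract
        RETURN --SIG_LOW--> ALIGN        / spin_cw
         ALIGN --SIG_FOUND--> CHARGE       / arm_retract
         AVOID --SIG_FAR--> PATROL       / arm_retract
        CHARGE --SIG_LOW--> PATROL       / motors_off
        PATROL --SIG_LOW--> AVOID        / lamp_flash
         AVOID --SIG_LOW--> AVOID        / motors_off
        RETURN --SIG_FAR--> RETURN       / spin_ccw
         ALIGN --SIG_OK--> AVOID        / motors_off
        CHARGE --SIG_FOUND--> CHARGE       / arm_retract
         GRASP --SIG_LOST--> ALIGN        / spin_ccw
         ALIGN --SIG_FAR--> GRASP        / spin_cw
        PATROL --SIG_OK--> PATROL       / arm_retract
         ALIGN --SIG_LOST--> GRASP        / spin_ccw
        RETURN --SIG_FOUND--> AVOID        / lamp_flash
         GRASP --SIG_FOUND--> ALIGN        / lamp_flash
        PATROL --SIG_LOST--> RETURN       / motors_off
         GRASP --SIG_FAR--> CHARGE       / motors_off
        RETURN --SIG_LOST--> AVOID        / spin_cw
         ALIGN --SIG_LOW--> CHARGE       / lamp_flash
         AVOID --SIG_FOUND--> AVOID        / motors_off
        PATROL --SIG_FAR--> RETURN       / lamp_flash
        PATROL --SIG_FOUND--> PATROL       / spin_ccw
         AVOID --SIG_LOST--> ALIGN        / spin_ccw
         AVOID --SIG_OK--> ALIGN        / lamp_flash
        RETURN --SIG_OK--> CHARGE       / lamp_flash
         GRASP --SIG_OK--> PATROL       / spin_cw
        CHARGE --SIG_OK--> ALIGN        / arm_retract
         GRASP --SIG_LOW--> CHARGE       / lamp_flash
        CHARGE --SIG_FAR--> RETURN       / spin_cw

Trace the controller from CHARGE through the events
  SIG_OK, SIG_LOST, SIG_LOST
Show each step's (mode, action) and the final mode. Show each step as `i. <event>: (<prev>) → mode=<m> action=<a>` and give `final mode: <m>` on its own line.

1. SIG_OK: (CHARGE) → mode=ALIGN action=arm_retract
2. SIG_LOST: (ALIGN) → mode=GRASP action=spin_ccw
3. SIG_LOST: (GRASP) → mode=ALIGN action=spin_ccw

final mode: ALIGN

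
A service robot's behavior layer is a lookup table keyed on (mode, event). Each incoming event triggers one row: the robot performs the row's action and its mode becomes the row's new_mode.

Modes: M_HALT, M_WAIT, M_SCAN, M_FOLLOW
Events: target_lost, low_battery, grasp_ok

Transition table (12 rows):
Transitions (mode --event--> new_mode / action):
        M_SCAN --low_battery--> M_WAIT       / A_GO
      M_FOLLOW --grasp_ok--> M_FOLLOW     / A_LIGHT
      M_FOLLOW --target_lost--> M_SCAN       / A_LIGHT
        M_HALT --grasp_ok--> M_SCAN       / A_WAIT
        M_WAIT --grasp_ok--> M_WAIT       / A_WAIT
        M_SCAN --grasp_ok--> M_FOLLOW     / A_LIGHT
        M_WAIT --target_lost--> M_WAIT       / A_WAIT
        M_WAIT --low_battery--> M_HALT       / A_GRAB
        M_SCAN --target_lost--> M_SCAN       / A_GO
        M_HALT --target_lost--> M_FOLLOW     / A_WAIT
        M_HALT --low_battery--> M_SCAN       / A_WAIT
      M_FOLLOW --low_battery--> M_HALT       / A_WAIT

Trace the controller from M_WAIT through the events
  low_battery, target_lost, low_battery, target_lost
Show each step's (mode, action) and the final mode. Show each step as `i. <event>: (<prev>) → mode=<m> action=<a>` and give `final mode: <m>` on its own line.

final mode: M_FOLLOW

1. low_battery: (M_WAIT) → mode=M_HALT action=A_GRAB
2. target_lost: (M_HALT) → mode=M_FOLLOW action=A_WAIT
3. low_battery: (M_FOLLOW) → mode=M_HALT action=A_WAIT
4. target_lost: (M_HALT) → mode=M_FOLLOW action=A_WAIT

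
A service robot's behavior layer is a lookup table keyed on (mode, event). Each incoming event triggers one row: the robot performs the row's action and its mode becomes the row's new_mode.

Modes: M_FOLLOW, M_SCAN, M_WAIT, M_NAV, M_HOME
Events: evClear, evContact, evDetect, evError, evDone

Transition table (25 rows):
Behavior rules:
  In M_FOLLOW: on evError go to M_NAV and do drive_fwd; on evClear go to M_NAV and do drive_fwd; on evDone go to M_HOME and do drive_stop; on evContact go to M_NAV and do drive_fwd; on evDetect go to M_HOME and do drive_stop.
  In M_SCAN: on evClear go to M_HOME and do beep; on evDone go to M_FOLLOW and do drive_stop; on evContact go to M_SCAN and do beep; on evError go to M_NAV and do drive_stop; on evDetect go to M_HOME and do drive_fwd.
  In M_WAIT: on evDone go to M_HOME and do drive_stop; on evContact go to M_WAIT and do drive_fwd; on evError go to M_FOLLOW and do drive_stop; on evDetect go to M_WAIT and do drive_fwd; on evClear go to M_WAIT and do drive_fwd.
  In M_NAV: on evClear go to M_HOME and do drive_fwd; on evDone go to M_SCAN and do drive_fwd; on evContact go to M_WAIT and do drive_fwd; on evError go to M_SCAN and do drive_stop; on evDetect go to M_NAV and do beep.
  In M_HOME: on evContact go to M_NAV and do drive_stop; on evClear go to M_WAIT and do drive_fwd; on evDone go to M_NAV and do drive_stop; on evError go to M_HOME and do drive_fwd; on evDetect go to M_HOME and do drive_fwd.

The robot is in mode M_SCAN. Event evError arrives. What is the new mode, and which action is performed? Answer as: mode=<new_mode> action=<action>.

current mode = M_SCAN; filter table to that mode:
  (M_SCAN, evClear) → (M_HOME, beep)
  (M_SCAN, evDone) → (M_FOLLOW, drive_stop)
  (M_SCAN, evContact) → (M_SCAN, beep)
  (M_SCAN, evError) → (M_NAV, drive_stop)  ← event matches
  (M_SCAN, evDetect) → (M_HOME, drive_fwd)
event = evError selects (M_NAV, drive_stop)

mode=M_NAV action=drive_stop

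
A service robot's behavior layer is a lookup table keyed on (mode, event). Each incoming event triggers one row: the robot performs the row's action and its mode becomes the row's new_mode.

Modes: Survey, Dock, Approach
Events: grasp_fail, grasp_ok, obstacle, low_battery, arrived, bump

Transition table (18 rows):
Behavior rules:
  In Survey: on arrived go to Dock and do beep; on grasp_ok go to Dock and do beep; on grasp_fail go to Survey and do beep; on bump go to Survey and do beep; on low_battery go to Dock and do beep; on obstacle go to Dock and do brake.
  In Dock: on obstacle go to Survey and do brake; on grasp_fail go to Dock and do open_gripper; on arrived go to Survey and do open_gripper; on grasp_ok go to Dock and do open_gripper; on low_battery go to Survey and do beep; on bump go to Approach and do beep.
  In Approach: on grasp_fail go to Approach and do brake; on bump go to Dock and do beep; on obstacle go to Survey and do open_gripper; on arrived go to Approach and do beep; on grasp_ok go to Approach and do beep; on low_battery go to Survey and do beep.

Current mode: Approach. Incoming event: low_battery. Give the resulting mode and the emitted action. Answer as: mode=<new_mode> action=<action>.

mode=Survey action=beep

current mode = Approach; filter table to that mode:
  (Approach, grasp_fail) → (Approach, brake)
  (Approach, bump) → (Dock, beep)
  (Approach, obstacle) → (Survey, open_gripper)
  (Approach, arrived) → (Approach, beep)
  (Approach, grasp_ok) → (Approach, beep)
  (Approach, low_battery) → (Survey, beep)  ← event matches
event = low_battery selects (Survey, beep)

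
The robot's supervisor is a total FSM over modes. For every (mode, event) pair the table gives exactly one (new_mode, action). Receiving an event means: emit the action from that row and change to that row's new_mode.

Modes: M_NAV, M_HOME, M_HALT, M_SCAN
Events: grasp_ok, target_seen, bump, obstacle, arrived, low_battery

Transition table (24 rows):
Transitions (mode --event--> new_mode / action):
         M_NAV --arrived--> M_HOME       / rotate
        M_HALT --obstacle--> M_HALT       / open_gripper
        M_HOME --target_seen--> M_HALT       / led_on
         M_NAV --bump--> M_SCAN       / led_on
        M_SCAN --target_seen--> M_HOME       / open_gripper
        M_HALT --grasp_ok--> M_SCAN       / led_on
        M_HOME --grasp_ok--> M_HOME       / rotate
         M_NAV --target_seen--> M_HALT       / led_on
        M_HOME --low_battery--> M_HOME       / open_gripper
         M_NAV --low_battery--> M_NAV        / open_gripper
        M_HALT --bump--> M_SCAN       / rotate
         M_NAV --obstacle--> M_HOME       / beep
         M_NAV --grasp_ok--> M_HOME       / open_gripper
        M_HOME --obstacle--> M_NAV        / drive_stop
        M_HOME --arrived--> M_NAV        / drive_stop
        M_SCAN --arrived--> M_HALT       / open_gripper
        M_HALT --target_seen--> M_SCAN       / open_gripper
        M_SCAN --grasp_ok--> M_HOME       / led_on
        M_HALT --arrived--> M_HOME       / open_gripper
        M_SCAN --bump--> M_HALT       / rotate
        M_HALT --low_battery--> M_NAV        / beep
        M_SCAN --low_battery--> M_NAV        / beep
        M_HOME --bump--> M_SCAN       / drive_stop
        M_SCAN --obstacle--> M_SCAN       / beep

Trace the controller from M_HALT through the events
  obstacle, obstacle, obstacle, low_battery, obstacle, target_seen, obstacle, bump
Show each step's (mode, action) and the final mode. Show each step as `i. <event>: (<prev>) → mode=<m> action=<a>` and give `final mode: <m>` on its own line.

1. obstacle: (M_HALT) → mode=M_HALT action=open_gripper
2. obstacle: (M_HALT) → mode=M_HALT action=open_gripper
3. obstacle: (M_HALT) → mode=M_HALT action=open_gripper
4. low_battery: (M_HALT) → mode=M_NAV action=beep
5. obstacle: (M_NAV) → mode=M_HOME action=beep
6. target_seen: (M_HOME) → mode=M_HALT action=led_on
7. obstacle: (M_HALT) → mode=M_HALT action=open_gripper
8. bump: (M_HALT) → mode=M_SCAN action=rotate

final mode: M_SCAN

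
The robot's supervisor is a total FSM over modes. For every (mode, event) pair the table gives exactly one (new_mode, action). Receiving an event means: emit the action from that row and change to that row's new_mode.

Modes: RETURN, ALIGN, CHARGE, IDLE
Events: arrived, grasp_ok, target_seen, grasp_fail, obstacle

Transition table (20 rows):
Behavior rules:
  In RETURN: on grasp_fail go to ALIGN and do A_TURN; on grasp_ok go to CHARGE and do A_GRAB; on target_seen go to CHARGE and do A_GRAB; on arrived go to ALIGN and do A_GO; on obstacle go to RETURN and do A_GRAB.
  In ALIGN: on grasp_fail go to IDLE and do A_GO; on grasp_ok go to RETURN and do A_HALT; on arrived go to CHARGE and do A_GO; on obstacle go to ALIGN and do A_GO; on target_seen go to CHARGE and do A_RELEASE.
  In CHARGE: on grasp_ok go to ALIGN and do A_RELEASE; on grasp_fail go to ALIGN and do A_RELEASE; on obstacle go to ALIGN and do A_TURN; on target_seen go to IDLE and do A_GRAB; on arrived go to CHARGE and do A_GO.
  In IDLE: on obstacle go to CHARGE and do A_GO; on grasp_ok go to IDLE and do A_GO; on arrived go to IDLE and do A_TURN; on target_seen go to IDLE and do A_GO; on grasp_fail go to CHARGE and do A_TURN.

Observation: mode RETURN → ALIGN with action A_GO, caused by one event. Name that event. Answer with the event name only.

try arrived: (RETURN, arrived) → (ALIGN, A_GO)  ← matches
try grasp_ok: (RETURN, grasp_ok) → (CHARGE, A_GRAB)
try target_seen: (RETURN, target_seen) → (CHARGE, A_GRAB)
try grasp_fail: (RETURN, grasp_fail) → (ALIGN, A_TURN)
try obstacle: (RETURN, obstacle) → (RETURN, A_GRAB)

arrived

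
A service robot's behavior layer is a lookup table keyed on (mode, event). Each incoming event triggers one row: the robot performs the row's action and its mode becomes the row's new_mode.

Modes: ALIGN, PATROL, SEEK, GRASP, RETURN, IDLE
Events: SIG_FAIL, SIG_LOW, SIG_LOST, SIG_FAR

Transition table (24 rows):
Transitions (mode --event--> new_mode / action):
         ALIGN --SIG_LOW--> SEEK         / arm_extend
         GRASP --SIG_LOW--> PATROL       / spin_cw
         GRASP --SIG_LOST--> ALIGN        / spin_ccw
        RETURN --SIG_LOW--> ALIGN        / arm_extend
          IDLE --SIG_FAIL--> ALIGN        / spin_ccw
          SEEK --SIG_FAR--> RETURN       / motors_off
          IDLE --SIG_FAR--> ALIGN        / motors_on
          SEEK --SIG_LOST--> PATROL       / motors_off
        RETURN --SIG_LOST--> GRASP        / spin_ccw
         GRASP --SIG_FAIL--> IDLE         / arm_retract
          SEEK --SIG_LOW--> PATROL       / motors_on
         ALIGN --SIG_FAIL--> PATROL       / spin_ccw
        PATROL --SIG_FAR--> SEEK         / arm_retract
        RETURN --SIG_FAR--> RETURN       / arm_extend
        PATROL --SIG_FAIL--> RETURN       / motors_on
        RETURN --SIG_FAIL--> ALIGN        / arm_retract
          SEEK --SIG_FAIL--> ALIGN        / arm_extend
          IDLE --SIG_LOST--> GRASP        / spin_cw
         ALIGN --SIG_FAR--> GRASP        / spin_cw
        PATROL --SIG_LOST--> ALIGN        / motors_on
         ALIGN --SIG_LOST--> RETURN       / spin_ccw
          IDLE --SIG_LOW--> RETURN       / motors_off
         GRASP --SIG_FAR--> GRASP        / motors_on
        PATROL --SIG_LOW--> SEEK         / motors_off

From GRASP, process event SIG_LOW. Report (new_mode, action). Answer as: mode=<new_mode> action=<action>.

mode=PATROL action=spin_cw

current mode = GRASP; filter table to that mode:
  (GRASP, SIG_LOW) → (PATROL, spin_cw)  ← event matches
  (GRASP, SIG_LOST) → (ALIGN, spin_ccw)
  (GRASP, SIG_FAIL) → (IDLE, arm_retract)
  (GRASP, SIG_FAR) → (GRASP, motors_on)
event = SIG_LOW selects (PATROL, spin_cw)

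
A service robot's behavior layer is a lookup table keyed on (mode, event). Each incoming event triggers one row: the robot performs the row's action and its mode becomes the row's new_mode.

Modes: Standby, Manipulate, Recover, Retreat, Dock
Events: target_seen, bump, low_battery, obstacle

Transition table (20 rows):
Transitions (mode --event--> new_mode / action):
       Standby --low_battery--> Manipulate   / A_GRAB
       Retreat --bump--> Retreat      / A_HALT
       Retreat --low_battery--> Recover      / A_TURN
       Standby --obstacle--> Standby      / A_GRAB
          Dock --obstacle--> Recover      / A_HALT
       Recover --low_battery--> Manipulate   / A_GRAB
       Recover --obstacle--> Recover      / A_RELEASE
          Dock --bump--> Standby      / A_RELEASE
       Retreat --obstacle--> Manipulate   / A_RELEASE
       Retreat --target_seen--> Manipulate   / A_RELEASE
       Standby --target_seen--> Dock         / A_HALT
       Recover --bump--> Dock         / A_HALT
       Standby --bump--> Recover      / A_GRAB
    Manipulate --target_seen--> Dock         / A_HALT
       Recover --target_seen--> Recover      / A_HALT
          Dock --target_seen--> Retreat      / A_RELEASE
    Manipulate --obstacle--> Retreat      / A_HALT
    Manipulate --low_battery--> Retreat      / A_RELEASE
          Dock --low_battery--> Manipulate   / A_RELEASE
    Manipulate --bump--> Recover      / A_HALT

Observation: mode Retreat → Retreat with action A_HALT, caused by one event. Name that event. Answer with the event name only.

bump

try target_seen: (Retreat, target_seen) → (Manipulate, A_RELEASE)
try bump: (Retreat, bump) → (Retreat, A_HALT)  ← matches
try low_battery: (Retreat, low_battery) → (Recover, A_TURN)
try obstacle: (Retreat, obstacle) → (Manipulate, A_RELEASE)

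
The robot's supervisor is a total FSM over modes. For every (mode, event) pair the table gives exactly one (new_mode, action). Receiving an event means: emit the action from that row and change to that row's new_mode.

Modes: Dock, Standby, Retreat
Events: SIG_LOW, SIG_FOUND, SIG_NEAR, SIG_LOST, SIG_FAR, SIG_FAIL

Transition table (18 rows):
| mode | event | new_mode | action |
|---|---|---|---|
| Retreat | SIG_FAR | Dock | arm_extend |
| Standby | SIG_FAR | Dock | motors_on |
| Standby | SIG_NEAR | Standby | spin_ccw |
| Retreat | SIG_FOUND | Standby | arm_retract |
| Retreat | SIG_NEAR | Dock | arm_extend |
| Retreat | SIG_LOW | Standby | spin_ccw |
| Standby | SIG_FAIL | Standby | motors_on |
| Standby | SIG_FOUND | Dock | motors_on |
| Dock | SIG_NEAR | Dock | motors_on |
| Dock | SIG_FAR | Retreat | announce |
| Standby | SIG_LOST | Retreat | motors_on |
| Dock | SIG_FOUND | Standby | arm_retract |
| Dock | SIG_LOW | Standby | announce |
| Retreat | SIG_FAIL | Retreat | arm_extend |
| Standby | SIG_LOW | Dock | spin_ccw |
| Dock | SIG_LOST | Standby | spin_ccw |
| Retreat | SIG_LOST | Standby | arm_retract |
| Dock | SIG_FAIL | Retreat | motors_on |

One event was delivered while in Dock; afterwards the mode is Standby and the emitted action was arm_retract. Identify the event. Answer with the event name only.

SIG_FOUND

try SIG_LOW: (Dock, SIG_LOW) → (Standby, announce)
try SIG_FOUND: (Dock, SIG_FOUND) → (Standby, arm_retract)  ← matches
try SIG_NEAR: (Dock, SIG_NEAR) → (Dock, motors_on)
try SIG_LOST: (Dock, SIG_LOST) → (Standby, spin_ccw)
try SIG_FAR: (Dock, SIG_FAR) → (Retreat, announce)
try SIG_FAIL: (Dock, SIG_FAIL) → (Retreat, motors_on)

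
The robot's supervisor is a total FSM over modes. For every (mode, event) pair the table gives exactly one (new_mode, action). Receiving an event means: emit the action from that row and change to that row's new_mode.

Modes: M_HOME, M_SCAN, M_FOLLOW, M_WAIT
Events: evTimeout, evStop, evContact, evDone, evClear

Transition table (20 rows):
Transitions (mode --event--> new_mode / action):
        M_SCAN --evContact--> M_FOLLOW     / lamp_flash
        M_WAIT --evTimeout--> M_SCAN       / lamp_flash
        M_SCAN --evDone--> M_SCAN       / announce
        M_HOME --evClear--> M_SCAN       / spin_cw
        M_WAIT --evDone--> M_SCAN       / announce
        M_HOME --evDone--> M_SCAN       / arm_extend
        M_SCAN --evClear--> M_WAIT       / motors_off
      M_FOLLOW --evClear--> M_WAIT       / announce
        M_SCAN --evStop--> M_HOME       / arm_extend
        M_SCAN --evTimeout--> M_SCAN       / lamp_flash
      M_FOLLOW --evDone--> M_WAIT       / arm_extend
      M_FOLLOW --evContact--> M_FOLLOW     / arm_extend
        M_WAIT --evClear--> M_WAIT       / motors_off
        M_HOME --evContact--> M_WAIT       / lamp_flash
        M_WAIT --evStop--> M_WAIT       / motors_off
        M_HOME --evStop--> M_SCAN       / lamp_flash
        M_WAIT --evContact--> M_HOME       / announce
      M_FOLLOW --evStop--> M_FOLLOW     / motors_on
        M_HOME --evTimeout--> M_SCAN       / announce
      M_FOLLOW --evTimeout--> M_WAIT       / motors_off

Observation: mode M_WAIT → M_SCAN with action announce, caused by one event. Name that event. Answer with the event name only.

evDone

try evTimeout: (M_WAIT, evTimeout) → (M_SCAN, lamp_flash)
try evStop: (M_WAIT, evStop) → (M_WAIT, motors_off)
try evContact: (M_WAIT, evContact) → (M_HOME, announce)
try evDone: (M_WAIT, evDone) → (M_SCAN, announce)  ← matches
try evClear: (M_WAIT, evClear) → (M_WAIT, motors_off)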